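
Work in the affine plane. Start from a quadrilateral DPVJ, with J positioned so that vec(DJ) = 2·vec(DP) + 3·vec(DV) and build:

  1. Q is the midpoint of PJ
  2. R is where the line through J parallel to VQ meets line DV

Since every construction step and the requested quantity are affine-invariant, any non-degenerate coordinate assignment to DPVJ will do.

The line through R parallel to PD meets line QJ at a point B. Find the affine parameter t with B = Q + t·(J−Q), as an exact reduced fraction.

Assign D = (0, 0), P = (1, 0), V = (0, 1), J = (2, 3) — the answer is frame-independent, so this choice is without loss of generality.
1. Q is the midpoint of PJ ⇒ Q = (3/2, 3/2)
2. R is where the line through J parallel to VQ meets line DV ⇒ R = (0, 7/3)
through R parallel to PD: direction (-1, 0); meets QJ at B = (16/9, 7/3)
B = Q + t·(J−Q) with t = 5/9

t = 5/9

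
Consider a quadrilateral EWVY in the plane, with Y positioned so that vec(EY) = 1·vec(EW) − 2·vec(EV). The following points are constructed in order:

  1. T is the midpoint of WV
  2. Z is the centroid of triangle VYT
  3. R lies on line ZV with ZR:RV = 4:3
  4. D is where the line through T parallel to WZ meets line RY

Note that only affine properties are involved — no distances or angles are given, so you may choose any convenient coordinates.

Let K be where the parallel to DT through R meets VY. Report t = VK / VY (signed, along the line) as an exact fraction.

t = 6/35

Choose coordinates E = (0, 0), W = (1, 0), V = (0, 1), Y = (1, -2).
1. T is the midpoint of WV ⇒ T = (1/2, 1/2)
2. Z is the centroid of triangle VYT ⇒ Z = (1/2, -1/6)
3. R lies on line ZV with ZR:RV = 4:3 ⇒ R = (3/14, 1/2)
4. D is where the line through T parallel to WZ meets line RY ⇒ D = (7/29, 12/29)
through R parallel to DT: direction (15/58, 5/58); meets VY at K = (6/35, 17/35)
K = V + t·(Y−V) with t = 6/35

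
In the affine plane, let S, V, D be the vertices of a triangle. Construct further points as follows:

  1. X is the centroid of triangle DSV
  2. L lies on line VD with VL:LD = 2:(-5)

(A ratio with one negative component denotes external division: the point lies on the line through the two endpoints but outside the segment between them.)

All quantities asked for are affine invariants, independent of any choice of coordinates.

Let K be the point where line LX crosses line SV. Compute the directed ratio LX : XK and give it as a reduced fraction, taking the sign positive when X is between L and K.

Choose coordinates S = (0, 0), V = (1, 0), D = (0, 1).
1. X is the centroid of triangle DSV ⇒ X = (1/3, 1/3)
2. L lies on line VD with VL:LD = 2:(-5) ⇒ L = (5/3, -2/3)
line LX meets SV at K = (7/9, 0)
X = L + t·(K−L) with t = 3/2, so LX:XK = 3/2:-1/2

LX:XK = -3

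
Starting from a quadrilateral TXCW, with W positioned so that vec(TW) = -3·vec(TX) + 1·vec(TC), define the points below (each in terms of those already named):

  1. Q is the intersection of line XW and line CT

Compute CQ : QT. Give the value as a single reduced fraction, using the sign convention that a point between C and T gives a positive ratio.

Choose coordinates T = (0, 0), X = (1, 0), C = (0, 1), W = (-3, 1).
1. Q is the intersection of line XW and line CT ⇒ Q = (0, 1/4)
Q = C + t·(T−C) with t = 3/4, so CQ:QT = t:(1−t) = 3/4:1/4

CQ:QT = 3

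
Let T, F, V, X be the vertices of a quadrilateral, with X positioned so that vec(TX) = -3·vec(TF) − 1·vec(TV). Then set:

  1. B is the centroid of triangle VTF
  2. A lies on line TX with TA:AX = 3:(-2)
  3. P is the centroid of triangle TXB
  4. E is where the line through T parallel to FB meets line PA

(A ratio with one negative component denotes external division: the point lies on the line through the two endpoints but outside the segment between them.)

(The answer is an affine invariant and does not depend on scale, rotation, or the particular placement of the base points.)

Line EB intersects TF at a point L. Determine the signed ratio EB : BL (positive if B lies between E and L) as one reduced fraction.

EB:BL = -35/41

Choose coordinates T = (0, 0), F = (1, 0), V = (0, 1), X = (-3, -1).
1. B is the centroid of triangle VTF ⇒ B = (1/3, 1/3)
2. A lies on line TX with TA:AX = 3:(-2) ⇒ A = (-9, -3)
3. P is the centroid of triangle TXB ⇒ P = (-8/9, -2/9)
4. E is where the line through T parallel to FB meets line PA ⇒ E = (-4/41, 2/41)
line EB meets TF at L = (-6/35, 0)
B = E + t·(L−E) with t = -35/6, so EB:BL = -35/6:41/6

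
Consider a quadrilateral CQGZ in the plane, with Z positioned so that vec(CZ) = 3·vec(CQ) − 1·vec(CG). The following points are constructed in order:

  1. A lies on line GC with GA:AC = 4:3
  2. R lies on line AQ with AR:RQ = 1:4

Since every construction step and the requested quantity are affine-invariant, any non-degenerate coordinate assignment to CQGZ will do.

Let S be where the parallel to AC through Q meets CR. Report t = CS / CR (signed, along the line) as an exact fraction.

t = 5

Choose coordinates C = (0, 0), Q = (1, 0), G = (0, 1), Z = (3, -1).
1. A lies on line GC with GA:AC = 4:3 ⇒ A = (0, 3/7)
2. R lies on line AQ with AR:RQ = 1:4 ⇒ R = (1/5, 12/35)
through Q parallel to AC: direction (0, -3/7); meets CR at S = (1, 12/7)
S = C + t·(R−C) with t = 5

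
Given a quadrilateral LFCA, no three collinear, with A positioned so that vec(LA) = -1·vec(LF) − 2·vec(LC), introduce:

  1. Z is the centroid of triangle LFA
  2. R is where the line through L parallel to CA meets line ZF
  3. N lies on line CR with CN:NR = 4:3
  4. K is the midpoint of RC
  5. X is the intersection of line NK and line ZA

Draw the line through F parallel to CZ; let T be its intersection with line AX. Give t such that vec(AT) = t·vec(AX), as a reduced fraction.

t = 62/21

Set L = (0, 0), F = (1, 0), C = (0, 1), A = (-1, -2); any affine frame gives the same invariant.
1. Z is the centroid of triangle LFA ⇒ Z = (0, -2/3)
2. R is where the line through L parallel to CA meets line ZF ⇒ R = (-2/7, -6/7)
3. N lies on line CR with CN:NR = 4:3 ⇒ N = (-8/49, -3/49)
4. K is the midpoint of RC ⇒ K = (-1/7, 1/14)
5. X is the intersection of line NK and line ZA ⇒ X = (-10/31, -34/31)
through F parallel to CZ: direction (0, -5/3); meets AX at T = (1, 2/3)
T = A + t·(X−A) with t = 62/21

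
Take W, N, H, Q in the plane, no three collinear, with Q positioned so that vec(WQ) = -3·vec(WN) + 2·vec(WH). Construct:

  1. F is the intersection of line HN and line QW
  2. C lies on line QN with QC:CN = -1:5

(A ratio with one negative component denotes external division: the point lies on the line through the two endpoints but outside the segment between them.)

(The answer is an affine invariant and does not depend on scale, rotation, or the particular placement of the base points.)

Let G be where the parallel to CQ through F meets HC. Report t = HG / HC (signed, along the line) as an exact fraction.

t = 3

Work in coordinates with W = (0, 0), N = (1, 0), H = (0, 1), Q = (-3, 2).
1. F is the intersection of line HN and line QW ⇒ F = (3, -2)
2. C lies on line QN with QC:CN = -1:5 ⇒ C = (-4, 5/2)
through F parallel to CQ: direction (1, -1/2); meets HC at G = (-12, 11/2)
G = H + t·(C−H) with t = 3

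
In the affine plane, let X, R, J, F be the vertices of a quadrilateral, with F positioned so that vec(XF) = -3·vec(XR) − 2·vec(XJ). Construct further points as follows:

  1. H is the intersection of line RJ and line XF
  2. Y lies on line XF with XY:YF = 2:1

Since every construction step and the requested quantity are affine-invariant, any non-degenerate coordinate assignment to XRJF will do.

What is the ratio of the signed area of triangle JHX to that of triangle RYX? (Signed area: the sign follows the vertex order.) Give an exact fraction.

Work in coordinates with X = (0, 0), R = (1, 0), J = (0, 1), F = (-3, -2).
1. H is the intersection of line RJ and line XF ⇒ H = (3/5, 2/5)
2. Y lies on line XF with XY:YF = 2:1 ⇒ Y = (-2, -4/3)
2·[JHX] = -3/5, 2·[RYX] = -4/3
[JHX]:[RYX] = -3/5:-4/3 = 9/20

[JHX]:[RYX] = 9/20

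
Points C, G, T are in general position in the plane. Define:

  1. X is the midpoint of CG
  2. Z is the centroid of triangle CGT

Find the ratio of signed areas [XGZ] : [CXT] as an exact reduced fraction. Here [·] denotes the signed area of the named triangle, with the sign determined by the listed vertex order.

[XGZ]:[CXT] = 1/3

Set C = (0, 0), G = (1, 0), T = (0, 1); any affine frame gives the same invariant.
1. X is the midpoint of CG ⇒ X = (1/2, 0)
2. Z is the centroid of triangle CGT ⇒ Z = (1/3, 1/3)
2·[XGZ] = 1/6, 2·[CXT] = 1/2
[XGZ]:[CXT] = 1/6:1/2 = 1/3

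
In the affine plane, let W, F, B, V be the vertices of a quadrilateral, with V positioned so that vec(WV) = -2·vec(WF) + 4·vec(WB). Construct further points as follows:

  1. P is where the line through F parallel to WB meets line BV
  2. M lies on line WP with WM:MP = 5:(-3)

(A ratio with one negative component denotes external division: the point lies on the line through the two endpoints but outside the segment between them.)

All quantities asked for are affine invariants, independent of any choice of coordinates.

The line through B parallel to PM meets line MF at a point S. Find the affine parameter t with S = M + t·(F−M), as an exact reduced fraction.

Work in coordinates with W = (0, 0), F = (1, 0), B = (0, 1), V = (-2, 4).
1. P is where the line through F parallel to WB meets line BV ⇒ P = (1, -1/2)
2. M lies on line WP with WM:MP = 5:(-3) ⇒ M = (5/2, -5/4)
through B parallel to PM: direction (3/2, -3/4); meets MF at S = (-1/2, 5/4)
S = M + t·(F−M) with t = 2

t = 2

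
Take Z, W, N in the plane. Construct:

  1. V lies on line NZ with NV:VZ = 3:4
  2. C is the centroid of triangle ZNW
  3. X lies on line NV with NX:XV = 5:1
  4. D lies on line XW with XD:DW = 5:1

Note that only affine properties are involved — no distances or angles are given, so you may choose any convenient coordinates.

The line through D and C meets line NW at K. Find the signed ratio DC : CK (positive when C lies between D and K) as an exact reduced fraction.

DC:CK = -23/28

Assign Z = (0, 0), W = (1, 0), N = (0, 1) — the answer is frame-independent, so this choice is without loss of generality.
1. V lies on line NZ with NV:VZ = 3:4 ⇒ V = (0, 4/7)
2. C is the centroid of triangle ZNW ⇒ C = (1/3, 1/3)
3. X lies on line NV with NX:XV = 5:1 ⇒ X = (0, 9/14)
4. D lies on line XW with XD:DW = 5:1 ⇒ D = (5/6, 3/28)
line DC meets NW at K = (65/69, 4/69)
C = D + t·(K−D) with t = -23/5, so DC:CK = -23/5:28/5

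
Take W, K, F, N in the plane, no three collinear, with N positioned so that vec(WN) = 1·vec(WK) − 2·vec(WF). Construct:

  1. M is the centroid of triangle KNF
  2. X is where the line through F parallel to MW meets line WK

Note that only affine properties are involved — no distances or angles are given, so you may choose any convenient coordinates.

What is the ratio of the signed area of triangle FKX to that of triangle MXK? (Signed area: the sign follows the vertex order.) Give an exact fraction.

Assign W = (0, 0), K = (1, 0), F = (0, 1), N = (1, -2) — the answer is frame-independent, so this choice is without loss of generality.
1. M is the centroid of triangle KNF ⇒ M = (2/3, -1/3)
2. X is where the line through F parallel to MW meets line WK ⇒ X = (2, 0)
2·[FKX] = 1, 2·[MXK] = 1/3
[FKX]:[MXK] = 1:1/3 = 3

[FKX]:[MXK] = 3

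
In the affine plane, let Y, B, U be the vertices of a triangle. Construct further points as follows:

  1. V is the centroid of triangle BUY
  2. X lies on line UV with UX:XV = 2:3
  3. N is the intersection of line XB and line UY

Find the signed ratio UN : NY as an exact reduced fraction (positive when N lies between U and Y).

Work in coordinates with Y = (0, 0), B = (1, 0), U = (0, 1).
1. V is the centroid of triangle BUY ⇒ V = (1/3, 1/3)
2. X lies on line UV with UX:XV = 2:3 ⇒ X = (2/15, 11/15)
3. N is the intersection of line XB and line UY ⇒ N = (0, 11/13)
N = U + t·(Y−U) with t = 2/13, so UN:NY = t:(1−t) = 2/13:11/13

UN:NY = 2/11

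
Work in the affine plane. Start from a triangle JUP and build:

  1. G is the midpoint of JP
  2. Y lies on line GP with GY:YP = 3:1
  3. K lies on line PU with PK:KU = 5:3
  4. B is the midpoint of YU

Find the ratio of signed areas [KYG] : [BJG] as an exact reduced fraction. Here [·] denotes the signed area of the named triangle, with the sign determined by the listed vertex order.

[KYG]:[BJG] = -15/16

Set J = (0, 0), U = (1, 0), P = (0, 1); any affine frame gives the same invariant.
1. G is the midpoint of JP ⇒ G = (0, 1/2)
2. Y lies on line GP with GY:YP = 3:1 ⇒ Y = (0, 7/8)
3. K lies on line PU with PK:KU = 5:3 ⇒ K = (5/8, 3/8)
4. B is the midpoint of YU ⇒ B = (1/2, 7/16)
2·[KYG] = 15/64, 2·[BJG] = -1/4
[KYG]:[BJG] = 15/64:-1/4 = -15/16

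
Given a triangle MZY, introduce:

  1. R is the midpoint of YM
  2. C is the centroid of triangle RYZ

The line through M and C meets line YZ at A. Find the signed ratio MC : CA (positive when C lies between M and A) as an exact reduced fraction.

MC:CA = 5

Choose coordinates M = (0, 0), Z = (1, 0), Y = (0, 1).
1. R is the midpoint of YM ⇒ R = (0, 1/2)
2. C is the centroid of triangle RYZ ⇒ C = (1/3, 1/2)
line MC meets YZ at A = (2/5, 3/5)
C = M + t·(A−M) with t = 5/6, so MC:CA = 5/6:1/6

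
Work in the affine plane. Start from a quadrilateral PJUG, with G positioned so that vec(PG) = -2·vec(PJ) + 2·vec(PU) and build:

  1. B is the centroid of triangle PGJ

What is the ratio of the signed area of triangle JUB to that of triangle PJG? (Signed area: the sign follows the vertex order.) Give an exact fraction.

Set P = (0, 0), J = (1, 0), U = (0, 1), G = (-2, 2); any affine frame gives the same invariant.
1. B is the centroid of triangle PGJ ⇒ B = (-1/3, 2/3)
2·[JUB] = 2/3, 2·[PJG] = 2
[JUB]:[PJG] = 2/3:2 = 1/3

[JUB]:[PJG] = 1/3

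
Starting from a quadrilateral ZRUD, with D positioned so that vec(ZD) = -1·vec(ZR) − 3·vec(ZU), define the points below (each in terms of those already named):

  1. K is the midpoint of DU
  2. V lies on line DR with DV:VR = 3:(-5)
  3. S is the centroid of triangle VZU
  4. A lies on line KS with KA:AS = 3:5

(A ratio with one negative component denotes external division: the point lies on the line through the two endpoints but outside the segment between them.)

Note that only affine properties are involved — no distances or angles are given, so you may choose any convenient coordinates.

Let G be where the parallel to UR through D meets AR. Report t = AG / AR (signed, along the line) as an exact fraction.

t = -7/13

Choose coordinates Z = (0, 0), R = (1, 0), U = (0, 1), D = (-1, -3).
1. K is the midpoint of DU ⇒ K = (-1/2, -1)
2. V lies on line DR with DV:VR = 3:(-5) ⇒ V = (-4, -15/2)
3. S is the centroid of triangle VZU ⇒ S = (-4/3, -13/6)
4. A lies on line KS with KA:AS = 3:5 ⇒ A = (-13/16, -23/16)
through D parallel to UR: direction (1, -1); meets AR at G = (-93/52, -115/52)
G = A + t·(R−A) with t = -7/13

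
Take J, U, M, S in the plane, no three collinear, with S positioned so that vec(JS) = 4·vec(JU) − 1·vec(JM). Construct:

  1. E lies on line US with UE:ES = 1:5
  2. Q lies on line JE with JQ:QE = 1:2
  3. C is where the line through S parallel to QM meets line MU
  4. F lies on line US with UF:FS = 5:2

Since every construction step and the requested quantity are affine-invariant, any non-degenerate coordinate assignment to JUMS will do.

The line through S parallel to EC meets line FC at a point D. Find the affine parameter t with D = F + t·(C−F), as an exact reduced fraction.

Work in coordinates with J = (0, 0), U = (1, 0), M = (0, 1), S = (4, -1).
1. E lies on line US with UE:ES = 1:5 ⇒ E = (3/2, -1/6)
2. Q lies on line JE with JQ:QE = 1:2 ⇒ Q = (1/2, -1/18)
3. C is where the line through S parallel to QM meets line MU ⇒ C = (29/5, -24/5)
4. F lies on line US with UF:FS = 5:2 ⇒ F = (22/7, -5/7)
through S parallel to EC: direction (43/10, -139/30); meets FC at D = (202/115, 163/115)
D = F + t·(C−F) with t = -12/23

t = -12/23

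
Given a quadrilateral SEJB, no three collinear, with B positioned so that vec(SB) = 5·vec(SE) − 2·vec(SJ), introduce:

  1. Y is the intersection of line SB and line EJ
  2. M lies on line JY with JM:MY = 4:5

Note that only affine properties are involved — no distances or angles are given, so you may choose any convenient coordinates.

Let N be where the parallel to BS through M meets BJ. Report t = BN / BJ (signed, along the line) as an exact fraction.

t = 5/9

Choose coordinates S = (0, 0), E = (1, 0), J = (0, 1), B = (5, -2).
1. Y is the intersection of line SB and line EJ ⇒ Y = (5/3, -2/3)
2. M lies on line JY with JM:MY = 4:5 ⇒ M = (20/27, 7/27)
through M parallel to BS: direction (-5, 2); meets BJ at N = (20/9, -1/3)
N = B + t·(J−B) with t = 5/9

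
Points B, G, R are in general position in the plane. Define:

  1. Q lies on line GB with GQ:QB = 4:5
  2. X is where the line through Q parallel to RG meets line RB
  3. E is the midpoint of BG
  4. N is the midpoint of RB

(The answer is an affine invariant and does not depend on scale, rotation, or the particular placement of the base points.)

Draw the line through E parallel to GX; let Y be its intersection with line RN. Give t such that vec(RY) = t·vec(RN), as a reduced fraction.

Set B = (0, 0), G = (1, 0), R = (0, 1); any affine frame gives the same invariant.
1. Q lies on line GB with GQ:QB = 4:5 ⇒ Q = (5/9, 0)
2. X is where the line through Q parallel to RG meets line RB ⇒ X = (0, 5/9)
3. E is the midpoint of BG ⇒ E = (1/2, 0)
4. N is the midpoint of RB ⇒ N = (0, 1/2)
through E parallel to GX: direction (-1, 5/9); meets RN at Y = (0, 5/18)
Y = R + t·(N−R) with t = 13/9

t = 13/9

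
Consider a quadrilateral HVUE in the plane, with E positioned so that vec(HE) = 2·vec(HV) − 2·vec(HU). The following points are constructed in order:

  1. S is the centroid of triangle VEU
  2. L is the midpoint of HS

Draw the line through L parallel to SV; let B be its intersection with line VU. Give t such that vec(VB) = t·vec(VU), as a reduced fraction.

Choose coordinates H = (0, 0), V = (1, 0), U = (0, 1), E = (2, -2).
1. S is the centroid of triangle VEU ⇒ S = (1, -1/3)
2. L is the midpoint of HS ⇒ L = (1/2, -1/6)
through L parallel to SV: direction (0, 1/3); meets VU at B = (1/2, 1/2)
B = V + t·(U−V) with t = 1/2

t = 1/2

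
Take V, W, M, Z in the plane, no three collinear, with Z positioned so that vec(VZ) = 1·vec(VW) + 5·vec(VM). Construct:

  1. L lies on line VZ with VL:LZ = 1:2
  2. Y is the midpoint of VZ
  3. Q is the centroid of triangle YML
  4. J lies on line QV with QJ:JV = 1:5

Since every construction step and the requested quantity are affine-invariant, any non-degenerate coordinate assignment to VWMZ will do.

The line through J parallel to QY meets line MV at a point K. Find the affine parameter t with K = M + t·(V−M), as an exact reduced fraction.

Work in coordinates with V = (0, 0), W = (1, 0), M = (0, 1), Z = (1, 5).
1. L lies on line VZ with VL:LZ = 1:2 ⇒ L = (1/3, 5/3)
2. Y is the midpoint of VZ ⇒ Y = (1/2, 5/2)
3. Q is the centroid of triangle YML ⇒ Q = (5/18, 31/18)
4. J lies on line QV with QJ:JV = 1:5 ⇒ J = (25/108, 155/108)
through J parallel to QY: direction (2/9, 7/9); meets MV at K = (0, 5/8)
K = M + t·(V−M) with t = 3/8

t = 3/8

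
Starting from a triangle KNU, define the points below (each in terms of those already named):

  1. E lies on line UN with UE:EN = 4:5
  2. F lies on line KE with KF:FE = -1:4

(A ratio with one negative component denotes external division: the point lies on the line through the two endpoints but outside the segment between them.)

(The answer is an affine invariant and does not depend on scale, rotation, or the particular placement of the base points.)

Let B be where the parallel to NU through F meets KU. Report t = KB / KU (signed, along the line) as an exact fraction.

t = -1/3

Work in coordinates with K = (0, 0), N = (1, 0), U = (0, 1).
1. E lies on line UN with UE:EN = 4:5 ⇒ E = (4/9, 5/9)
2. F lies on line KE with KF:FE = -1:4 ⇒ F = (-4/27, -5/27)
through F parallel to NU: direction (-1, 1); meets KU at B = (0, -1/3)
B = K + t·(U−K) with t = -1/3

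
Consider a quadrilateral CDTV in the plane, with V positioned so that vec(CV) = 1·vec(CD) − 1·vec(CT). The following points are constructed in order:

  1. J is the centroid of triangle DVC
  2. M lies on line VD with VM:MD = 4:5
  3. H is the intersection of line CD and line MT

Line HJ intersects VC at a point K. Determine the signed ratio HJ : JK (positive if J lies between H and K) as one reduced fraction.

Assign C = (0, 0), D = (1, 0), T = (0, 1), V = (1, -1) — the answer is frame-independent, so this choice is without loss of generality.
1. J is the centroid of triangle DVC ⇒ J = (2/3, -1/3)
2. M lies on line VD with VM:MD = 4:5 ⇒ M = (1, -5/9)
3. H is the intersection of line CD and line MT ⇒ H = (9/14, 0)
line HJ meets VC at K = (9/13, -9/13)
J = H + t·(K−H) with t = 13/27, so HJ:JK = 13/27:14/27

HJ:JK = 13/14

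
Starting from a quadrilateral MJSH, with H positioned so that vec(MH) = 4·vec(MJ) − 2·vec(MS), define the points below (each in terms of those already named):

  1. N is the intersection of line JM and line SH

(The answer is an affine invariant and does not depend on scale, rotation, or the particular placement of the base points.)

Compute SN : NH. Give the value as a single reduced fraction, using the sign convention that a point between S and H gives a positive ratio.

Choose coordinates M = (0, 0), J = (1, 0), S = (0, 1), H = (4, -2).
1. N is the intersection of line JM and line SH ⇒ N = (4/3, 0)
N = S + t·(H−S) with t = 1/3, so SN:NH = t:(1−t) = 1/3:2/3

SN:NH = 1/2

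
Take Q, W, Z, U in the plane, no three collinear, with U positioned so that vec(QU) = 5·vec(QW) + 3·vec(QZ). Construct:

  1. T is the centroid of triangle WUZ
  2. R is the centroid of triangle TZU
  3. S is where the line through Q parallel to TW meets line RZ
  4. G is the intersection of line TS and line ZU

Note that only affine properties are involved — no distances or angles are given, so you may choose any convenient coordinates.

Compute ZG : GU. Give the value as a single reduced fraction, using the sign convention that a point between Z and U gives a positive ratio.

Work in coordinates with Q = (0, 0), W = (1, 0), Z = (0, 1), U = (5, 3).
1. T is the centroid of triangle WUZ ⇒ T = (2, 4/3)
2. R is the centroid of triangle TZU ⇒ R = (7/3, 16/9)
3. S is where the line through Q parallel to TW meets line RZ ⇒ S = (1, 4/3)
4. G is the intersection of line TS and line ZU ⇒ G = (5/6, 4/3)
G = Z + t·(U−Z) with t = 1/6, so ZG:GU = t:(1−t) = 1/6:5/6

ZG:GU = 1/5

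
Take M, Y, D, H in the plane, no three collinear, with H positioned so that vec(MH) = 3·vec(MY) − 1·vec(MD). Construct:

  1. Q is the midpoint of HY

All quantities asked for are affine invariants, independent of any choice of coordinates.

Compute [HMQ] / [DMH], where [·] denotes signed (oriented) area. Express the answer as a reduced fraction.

[HMQ]:[DMH] = -1/6

Work in coordinates with M = (0, 0), Y = (1, 0), D = (0, 1), H = (3, -1).
1. Q is the midpoint of HY ⇒ Q = (2, -1/2)
2·[HMQ] = -1/2, 2·[DMH] = 3
[HMQ]:[DMH] = -1/2:3 = -1/6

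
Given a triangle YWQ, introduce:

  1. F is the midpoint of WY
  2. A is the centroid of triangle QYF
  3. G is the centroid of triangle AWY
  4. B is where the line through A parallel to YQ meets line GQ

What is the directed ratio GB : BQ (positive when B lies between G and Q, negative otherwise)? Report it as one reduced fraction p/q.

GB:BQ = 4/3

Choose coordinates Y = (0, 0), W = (1, 0), Q = (0, 1).
1. F is the midpoint of WY ⇒ F = (1/2, 0)
2. A is the centroid of triangle QYF ⇒ A = (1/6, 1/3)
3. G is the centroid of triangle AWY ⇒ G = (7/18, 1/9)
4. B is where the line through A parallel to YQ meets line GQ ⇒ B = (1/6, 13/21)
B = G + t·(Q−G) with t = 4/7, so GB:BQ = t:(1−t) = 4/7:3/7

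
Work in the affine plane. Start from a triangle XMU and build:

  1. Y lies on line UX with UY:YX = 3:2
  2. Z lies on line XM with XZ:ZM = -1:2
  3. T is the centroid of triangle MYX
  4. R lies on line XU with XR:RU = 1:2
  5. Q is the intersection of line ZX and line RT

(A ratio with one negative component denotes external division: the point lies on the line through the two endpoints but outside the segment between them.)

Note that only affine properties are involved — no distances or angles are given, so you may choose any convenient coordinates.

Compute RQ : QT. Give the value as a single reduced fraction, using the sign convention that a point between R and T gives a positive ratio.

RQ:QT = -5/2

Choose coordinates X = (0, 0), M = (1, 0), U = (0, 1).
1. Y lies on line UX with UY:YX = 3:2 ⇒ Y = (0, 2/5)
2. Z lies on line XM with XZ:ZM = -1:2 ⇒ Z = (-1, 0)
3. T is the centroid of triangle MYX ⇒ T = (1/3, 2/15)
4. R lies on line XU with XR:RU = 1:2 ⇒ R = (0, 1/3)
5. Q is the intersection of line ZX and line RT ⇒ Q = (5/9, 0)
Q = R + t·(T−R) with t = 5/3, so RQ:QT = t:(1−t) = 5/3:-2/3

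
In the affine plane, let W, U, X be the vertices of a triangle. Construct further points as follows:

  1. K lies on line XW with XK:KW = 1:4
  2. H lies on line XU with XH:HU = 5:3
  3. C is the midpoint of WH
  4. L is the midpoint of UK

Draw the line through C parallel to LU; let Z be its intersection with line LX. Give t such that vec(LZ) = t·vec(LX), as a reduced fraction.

Work in coordinates with W = (0, 0), U = (1, 0), X = (0, 1).
1. K lies on line XW with XK:KW = 1:4 ⇒ K = (0, 4/5)
2. H lies on line XU with XH:HU = 5:3 ⇒ H = (5/8, 3/8)
3. C is the midpoint of WH ⇒ C = (5/16, 3/16)
4. L is the midpoint of UK ⇒ L = (1/2, 2/5)
through C parallel to LU: direction (1/2, -2/5); meets LX at Z = (45/32, -11/16)
Z = L + t·(X−L) with t = -29/16

t = -29/16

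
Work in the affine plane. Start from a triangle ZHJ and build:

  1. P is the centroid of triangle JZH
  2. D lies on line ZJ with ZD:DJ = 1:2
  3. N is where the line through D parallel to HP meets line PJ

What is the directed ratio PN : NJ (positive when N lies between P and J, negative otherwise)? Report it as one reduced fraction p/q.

PN:NJ = -1/4

Work in coordinates with Z = (0, 0), H = (1, 0), J = (0, 1).
1. P is the centroid of triangle JZH ⇒ P = (1/3, 1/3)
2. D lies on line ZJ with ZD:DJ = 1:2 ⇒ D = (0, 1/3)
3. N is where the line through D parallel to HP meets line PJ ⇒ N = (4/9, 1/9)
N = P + t·(J−P) with t = -1/3, so PN:NJ = t:(1−t) = -1/3:4/3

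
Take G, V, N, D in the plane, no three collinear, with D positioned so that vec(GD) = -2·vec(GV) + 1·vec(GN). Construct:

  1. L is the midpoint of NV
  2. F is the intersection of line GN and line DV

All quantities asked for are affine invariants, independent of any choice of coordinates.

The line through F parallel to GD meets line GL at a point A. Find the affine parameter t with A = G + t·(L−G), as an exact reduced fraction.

t = 4/9

Work in coordinates with G = (0, 0), V = (1, 0), N = (0, 1), D = (-2, 1).
1. L is the midpoint of NV ⇒ L = (1/2, 1/2)
2. F is the intersection of line GN and line DV ⇒ F = (0, 1/3)
through F parallel to GD: direction (-2, 1); meets GL at A = (2/9, 2/9)
A = G + t·(L−G) with t = 4/9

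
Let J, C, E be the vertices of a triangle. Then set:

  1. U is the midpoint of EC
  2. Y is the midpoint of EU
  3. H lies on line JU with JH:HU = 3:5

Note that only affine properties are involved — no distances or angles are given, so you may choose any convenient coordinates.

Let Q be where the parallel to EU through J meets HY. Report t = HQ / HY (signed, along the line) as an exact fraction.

Assign J = (0, 0), C = (1, 0), E = (0, 1) — the answer is frame-independent, so this choice is without loss of generality.
1. U is the midpoint of EC ⇒ U = (1/2, 1/2)
2. Y is the midpoint of EU ⇒ Y = (1/4, 3/4)
3. H lies on line JU with JH:HU = 3:5 ⇒ H = (3/16, 3/16)
through J parallel to EU: direction (1/2, -1/2); meets HY at Q = (3/20, -3/20)
Q = H + t·(Y−H) with t = -3/5

t = -3/5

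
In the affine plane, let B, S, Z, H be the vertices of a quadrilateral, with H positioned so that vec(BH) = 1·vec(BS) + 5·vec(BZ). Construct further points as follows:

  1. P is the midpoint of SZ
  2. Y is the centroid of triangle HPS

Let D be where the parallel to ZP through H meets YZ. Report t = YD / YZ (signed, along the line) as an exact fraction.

Choose coordinates B = (0, 0), S = (1, 0), Z = (0, 1), H = (1, 5).
1. P is the midpoint of SZ ⇒ P = (1/2, 1/2)
2. Y is the centroid of triangle HPS ⇒ Y = (5/6, 11/6)
through H parallel to ZP: direction (1/2, -1/2); meets YZ at D = (5/2, 7/2)
D = Y + t·(Z−Y) with t = -2

t = -2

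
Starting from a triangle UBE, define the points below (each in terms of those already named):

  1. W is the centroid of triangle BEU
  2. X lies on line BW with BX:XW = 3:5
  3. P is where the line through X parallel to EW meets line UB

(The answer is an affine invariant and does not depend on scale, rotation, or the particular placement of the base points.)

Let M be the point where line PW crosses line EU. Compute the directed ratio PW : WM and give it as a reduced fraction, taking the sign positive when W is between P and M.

Choose coordinates U = (0, 0), B = (1, 0), E = (0, 1).
1. W is the centroid of triangle BEU ⇒ W = (1/3, 1/3)
2. X lies on line BW with BX:XW = 3:5 ⇒ X = (3/4, 1/8)
3. P is where the line through X parallel to EW meets line UB ⇒ P = (13/16, 0)
line PW meets EU at M = (0, 13/23)
W = P + t·(M−P) with t = 23/39, so PW:WM = 23/39:16/39

PW:WM = 23/16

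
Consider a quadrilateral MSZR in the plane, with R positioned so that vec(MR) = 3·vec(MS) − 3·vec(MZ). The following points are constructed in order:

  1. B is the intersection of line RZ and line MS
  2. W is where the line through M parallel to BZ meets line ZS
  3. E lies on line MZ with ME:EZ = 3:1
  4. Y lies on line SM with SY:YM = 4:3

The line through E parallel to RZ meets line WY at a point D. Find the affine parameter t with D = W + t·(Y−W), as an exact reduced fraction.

Choose coordinates M = (0, 0), S = (1, 0), Z = (0, 1), R = (3, -3).
1. B is the intersection of line RZ and line MS ⇒ B = (3/4, 0)
2. W is where the line through M parallel to BZ meets line ZS ⇒ W = (-3, 4)
3. E lies on line MZ with ME:EZ = 3:1 ⇒ E = (0, 3/4)
4. Y lies on line SM with SY:YM = 4:3 ⇒ Y = (3/7, 0)
through E parallel to RZ: direction (-3, 4); meets WY at D = (3/2, -5/4)
D = W + t·(Y−W) with t = 21/16

t = 21/16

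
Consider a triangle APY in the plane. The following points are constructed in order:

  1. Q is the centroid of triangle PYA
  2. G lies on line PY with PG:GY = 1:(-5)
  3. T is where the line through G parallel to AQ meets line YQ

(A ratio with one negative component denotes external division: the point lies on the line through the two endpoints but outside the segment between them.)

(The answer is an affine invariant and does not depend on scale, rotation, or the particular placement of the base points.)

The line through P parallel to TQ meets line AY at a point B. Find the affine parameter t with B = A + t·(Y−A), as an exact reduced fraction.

t = 2

Work in coordinates with A = (0, 0), P = (1, 0), Y = (0, 1).
1. Q is the centroid of triangle PYA ⇒ Q = (1/3, 1/3)
2. G lies on line PY with PG:GY = 1:(-5) ⇒ G = (5/4, -1/4)
3. T is where the line through G parallel to AQ meets line YQ ⇒ T = (5/6, -2/3)
through P parallel to TQ: direction (-1/2, 1); meets AY at B = (0, 2)
B = A + t·(Y−A) with t = 2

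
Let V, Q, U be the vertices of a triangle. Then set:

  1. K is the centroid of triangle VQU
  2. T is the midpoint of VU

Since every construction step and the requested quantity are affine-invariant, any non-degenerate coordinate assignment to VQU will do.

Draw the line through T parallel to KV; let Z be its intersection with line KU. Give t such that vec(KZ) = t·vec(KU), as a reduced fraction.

t = 1/2

Set V = (0, 0), Q = (1, 0), U = (0, 1); any affine frame gives the same invariant.
1. K is the centroid of triangle VQU ⇒ K = (1/3, 1/3)
2. T is the midpoint of VU ⇒ T = (0, 1/2)
through T parallel to KV: direction (-1/3, -1/3); meets KU at Z = (1/6, 2/3)
Z = K + t·(U−K) with t = 1/2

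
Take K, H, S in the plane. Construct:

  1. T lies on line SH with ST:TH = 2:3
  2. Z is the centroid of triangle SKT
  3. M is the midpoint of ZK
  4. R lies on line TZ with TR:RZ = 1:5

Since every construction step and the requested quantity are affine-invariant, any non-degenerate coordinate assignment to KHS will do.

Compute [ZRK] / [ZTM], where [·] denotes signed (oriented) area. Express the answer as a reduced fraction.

Set K = (0, 0), H = (1, 0), S = (0, 1); any affine frame gives the same invariant.
1. T lies on line SH with ST:TH = 2:3 ⇒ T = (2/5, 3/5)
2. Z is the centroid of triangle SKT ⇒ Z = (2/15, 8/15)
3. M is the midpoint of ZK ⇒ M = (1/15, 4/15)
4. R lies on line TZ with TR:RZ = 1:5 ⇒ R = (16/45, 53/90)
2·[ZRK] = -1/9, 2·[ZTM] = -1/15
[ZRK]:[ZTM] = -1/9:-1/15 = 5/3

[ZRK]:[ZTM] = 5/3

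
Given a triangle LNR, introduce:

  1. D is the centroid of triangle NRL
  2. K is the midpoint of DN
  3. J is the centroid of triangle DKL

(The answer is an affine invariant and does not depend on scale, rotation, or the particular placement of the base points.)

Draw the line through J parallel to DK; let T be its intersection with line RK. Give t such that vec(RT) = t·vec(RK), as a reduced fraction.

t = 4/3

Set L = (0, 0), N = (1, 0), R = (0, 1); any affine frame gives the same invariant.
1. D is the centroid of triangle NRL ⇒ D = (1/3, 1/3)
2. K is the midpoint of DN ⇒ K = (2/3, 1/6)
3. J is the centroid of triangle DKL ⇒ J = (1/3, 1/6)
through J parallel to DK: direction (1/3, -1/6); meets RK at T = (8/9, -1/9)
T = R + t·(K−R) with t = 4/3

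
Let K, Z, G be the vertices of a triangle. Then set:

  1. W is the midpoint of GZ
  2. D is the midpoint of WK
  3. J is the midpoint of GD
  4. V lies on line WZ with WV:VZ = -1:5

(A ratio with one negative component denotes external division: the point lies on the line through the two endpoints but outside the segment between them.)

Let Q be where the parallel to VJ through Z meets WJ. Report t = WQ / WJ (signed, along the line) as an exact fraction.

t = -4

Assign K = (0, 0), Z = (1, 0), G = (0, 1) — the answer is frame-independent, so this choice is without loss of generality.
1. W is the midpoint of GZ ⇒ W = (1/2, 1/2)
2. D is the midpoint of WK ⇒ D = (1/4, 1/4)
3. J is the midpoint of GD ⇒ J = (1/8, 5/8)
4. V lies on line WZ with WV:VZ = -1:5 ⇒ V = (3/8, 5/8)
through Z parallel to VJ: direction (-1/4, 0); meets WJ at Q = (2, 0)
Q = W + t·(J−W) with t = -4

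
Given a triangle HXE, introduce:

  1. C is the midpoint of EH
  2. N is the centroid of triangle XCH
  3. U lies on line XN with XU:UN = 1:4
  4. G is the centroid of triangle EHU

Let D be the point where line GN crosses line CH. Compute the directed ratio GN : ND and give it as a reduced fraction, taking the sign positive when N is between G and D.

GN:ND = -2/15

Assign H = (0, 0), X = (1, 0), E = (0, 1) — the answer is frame-independent, so this choice is without loss of generality.
1. C is the midpoint of EH ⇒ C = (0, 1/2)
2. N is the centroid of triangle XCH ⇒ N = (1/3, 1/6)
3. U lies on line XN with XU:UN = 1:4 ⇒ U = (13/15, 1/30)
4. G is the centroid of triangle EHU ⇒ G = (13/45, 31/90)
line GN meets CH at D = (0, 3/2)
N = G + t·(D−G) with t = -2/13, so GN:ND = -2/13:15/13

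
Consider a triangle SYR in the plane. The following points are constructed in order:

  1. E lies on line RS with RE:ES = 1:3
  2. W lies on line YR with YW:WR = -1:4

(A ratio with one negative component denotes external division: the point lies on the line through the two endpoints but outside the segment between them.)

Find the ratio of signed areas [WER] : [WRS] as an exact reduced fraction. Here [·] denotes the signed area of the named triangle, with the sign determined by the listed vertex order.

[WER]:[WRS] = -1/4

Assign S = (0, 0), Y = (1, 0), R = (0, 1) — the answer is frame-independent, so this choice is without loss of generality.
1. E lies on line RS with RE:ES = 1:3 ⇒ E = (0, 3/4)
2. W lies on line YR with YW:WR = -1:4 ⇒ W = (4/3, -1/3)
2·[WER] = -1/3, 2·[WRS] = 4/3
[WER]:[WRS] = -1/3:4/3 = -1/4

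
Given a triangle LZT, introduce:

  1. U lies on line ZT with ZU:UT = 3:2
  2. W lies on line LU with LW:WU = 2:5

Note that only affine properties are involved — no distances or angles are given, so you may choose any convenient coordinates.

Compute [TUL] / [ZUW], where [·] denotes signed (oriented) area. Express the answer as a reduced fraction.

Set L = (0, 0), Z = (1, 0), T = (0, 1); any affine frame gives the same invariant.
1. U lies on line ZT with ZU:UT = 3:2 ⇒ U = (2/5, 3/5)
2. W lies on line LU with LW:WU = 2:5 ⇒ W = (4/35, 6/35)
2·[TUL] = -2/5, 2·[ZUW] = 3/7
[TUL]:[ZUW] = -2/5:3/7 = -14/15

[TUL]:[ZUW] = -14/15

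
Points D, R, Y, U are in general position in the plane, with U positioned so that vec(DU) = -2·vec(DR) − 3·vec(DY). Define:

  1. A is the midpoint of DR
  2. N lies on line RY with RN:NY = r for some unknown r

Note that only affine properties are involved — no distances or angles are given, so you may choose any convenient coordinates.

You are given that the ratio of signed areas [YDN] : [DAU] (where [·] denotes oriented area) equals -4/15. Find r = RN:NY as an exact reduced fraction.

r = 3/2

Assign D = (0, 0), R = (1, 0), Y = (0, 1), U = (-2, -3) — the answer is frame-independent, so this choice is without loss of generality.
1. A is the midpoint of DR ⇒ A = (1/2, 0)
2. With RN:NY = r, write λ = r/(r+1) so N = R + λ·(Y−R); N is affine-linear in λ
Every point depending on N is an affine combination of N and λ-independent points, so each such coordinate is linear in λ; the λ² term in each signed area is a multiple of (Y−R)×(Y−R) = 0, so 2·[YDN] and 2·[DAU] are each linear in λ. Evaluating at λ=0 and λ=1:
  2·[YDN] = −λ + 1,   2·[DAU] = -3/2
So [YDN]:[DAU] = (−λ + 1) / (-3/2). Setting this equal to -4/15:
  −λ + 1 = -4/15·(-3/2)  ⇒  λ = 3/5
Then r = λ/(1−λ) = (3/5)/(2/5) = 3/2. Check: with r = 3/2, N = (2/5, 3/5) and [YDN]:[DAU] = -4/15 as required.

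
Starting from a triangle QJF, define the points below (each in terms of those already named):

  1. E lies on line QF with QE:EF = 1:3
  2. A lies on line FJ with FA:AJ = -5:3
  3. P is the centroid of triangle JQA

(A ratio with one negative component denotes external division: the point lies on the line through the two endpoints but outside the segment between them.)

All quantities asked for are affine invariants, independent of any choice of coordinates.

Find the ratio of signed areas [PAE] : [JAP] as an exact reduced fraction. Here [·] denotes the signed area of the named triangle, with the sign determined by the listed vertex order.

[PAE]:[JAP] = 1/3

Work in coordinates with Q = (0, 0), J = (1, 0), F = (0, 1).
1. E lies on line QF with QE:EF = 1:3 ⇒ E = (0, 1/4)
2. A lies on line FJ with FA:AJ = -5:3 ⇒ A = (5/2, -3/2)
3. P is the centroid of triangle JQA ⇒ P = (7/6, -1/2)
2·[PAE] = -1/6, 2·[JAP] = -1/2
[PAE]:[JAP] = -1/6:-1/2 = 1/3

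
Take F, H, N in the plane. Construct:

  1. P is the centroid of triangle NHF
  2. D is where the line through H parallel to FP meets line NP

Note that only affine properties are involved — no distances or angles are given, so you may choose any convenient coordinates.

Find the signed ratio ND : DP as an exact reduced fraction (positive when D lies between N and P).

ND:DP = -2

Choose coordinates F = (0, 0), H = (1, 0), N = (0, 1).
1. P is the centroid of triangle NHF ⇒ P = (1/3, 1/3)
2. D is where the line through H parallel to FP meets line NP ⇒ D = (2/3, -1/3)
D = N + t·(P−N) with t = 2, so ND:DP = t:(1−t) = 2:-1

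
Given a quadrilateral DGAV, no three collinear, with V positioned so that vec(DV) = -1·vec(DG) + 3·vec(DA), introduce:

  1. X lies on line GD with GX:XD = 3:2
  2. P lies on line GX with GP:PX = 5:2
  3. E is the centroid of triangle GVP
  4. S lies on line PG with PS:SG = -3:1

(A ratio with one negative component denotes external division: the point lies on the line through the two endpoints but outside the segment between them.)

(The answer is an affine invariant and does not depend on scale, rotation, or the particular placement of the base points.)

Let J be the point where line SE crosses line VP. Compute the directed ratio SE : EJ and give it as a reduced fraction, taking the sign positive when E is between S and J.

SE:EJ = 7/2

Assign D = (0, 0), G = (1, 0), A = (0, 1), V = (-1, 3) — the answer is frame-independent, so this choice is without loss of generality.
1. X lies on line GD with GX:XD = 3:2 ⇒ X = (2/5, 0)
2. P lies on line GX with GP:PX = 5:2 ⇒ P = (4/7, 0)
3. E is the centroid of triangle GVP ⇒ E = (4/21, 1)
4. S lies on line PG with PS:SG = -3:1 ⇒ S = (17/14, 0)
line SE meets VP at J = (-5/49, 9/7)
E = S + t·(J−S) with t = 7/9, so SE:EJ = 7/9:2/9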